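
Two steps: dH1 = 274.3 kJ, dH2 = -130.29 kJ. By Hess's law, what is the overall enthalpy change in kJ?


Hess's law: enthalpy is a state function, so add the step enthalpies.
dH_total = dH1 + dH2 = 274.3 + (-130.29)
dH_total = 144.01 kJ:

144.01 kJ


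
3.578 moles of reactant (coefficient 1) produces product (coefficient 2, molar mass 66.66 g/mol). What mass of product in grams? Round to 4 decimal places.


Use the coefficient ratio to convert reactant moles to product moles, then multiply by the product's molar mass.
moles_P = moles_R * (coeff_P / coeff_R) = 3.578 * (2/1) = 7.156
mass_P = moles_P * M_P = 7.156 * 66.66
mass_P = 477.01896 g, rounded to 4 dp:

477.0190 g


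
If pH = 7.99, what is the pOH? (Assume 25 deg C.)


At 25 deg C, pH + pOH = 14.
pOH = 14 - pH = 14 - 7.99
pOH = 6.01:

6.01


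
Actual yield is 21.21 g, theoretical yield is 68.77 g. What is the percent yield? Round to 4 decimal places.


% yield = 100 * actual / theoretical
% yield = 100 * 21.21 / 68.77
% yield = 30.84193689 %, rounded to 4 dp:

30.8419 %


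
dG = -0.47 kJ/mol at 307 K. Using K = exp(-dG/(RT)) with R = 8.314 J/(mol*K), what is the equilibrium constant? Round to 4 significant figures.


dG is in kJ/mol; multiply by 1000 to match R in J/(mol*K).
RT = 8.314 * 307 = 2552.398 J/mol
exponent = -dG*1000 / (RT) = -(-0.47*1000) / 2552.398 = 0.18414056
K = exp(0.18414056)
K = 1.2021848, rounded to 4 significant figures:

1.202


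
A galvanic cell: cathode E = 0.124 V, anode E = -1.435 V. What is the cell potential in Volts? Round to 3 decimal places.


Standard cell potential: E_cell = E_cathode - E_anode.
E_cell = 0.124 - (-1.435)
E_cell = 1.559 V, rounded to 3 dp:

1.559 V


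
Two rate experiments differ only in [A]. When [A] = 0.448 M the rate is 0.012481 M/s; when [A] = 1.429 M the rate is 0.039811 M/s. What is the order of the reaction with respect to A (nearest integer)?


Rate is proportional to [A]^n, so rate2/rate1 = ([A]2/[A]1)^n. Take logs to solve for n.
rate2/rate1 = 0.039811 / 0.012481 = 3.1897
[A]2/[A]1 = 1.429 / 0.448 = 3.1897
n = ln(3.1897) / ln(3.1897) = 1.0
Nearest integer order:

1


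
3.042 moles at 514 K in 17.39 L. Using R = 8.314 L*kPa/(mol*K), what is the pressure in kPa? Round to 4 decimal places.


PV = nRT, solve for P = nRT / V.
nRT = 3.042 * 8.314 * 514 = 12999.6706
P = 12999.6706 / 17.39
P = 747.53712478 kPa, rounded to 4 dp:

747.5371 kPa


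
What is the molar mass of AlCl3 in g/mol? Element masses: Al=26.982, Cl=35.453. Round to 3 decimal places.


M = sum(count * atomic_mass) over atoms.
M = 1*26.982 + 3*35.453
M = 26.982 + 106.359
M = 133.341 g/mol, rounded to 3 dp:

133.341 g/mol


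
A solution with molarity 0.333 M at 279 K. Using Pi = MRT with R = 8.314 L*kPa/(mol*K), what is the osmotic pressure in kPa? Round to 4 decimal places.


Osmotic pressure (van't Hoff): Pi = M*R*T.
RT = 8.314 * 279 = 2319.606
Pi = 0.333 * 2319.606
Pi = 772.428798 kPa, rounded to 4 dp:

772.4288 kPa


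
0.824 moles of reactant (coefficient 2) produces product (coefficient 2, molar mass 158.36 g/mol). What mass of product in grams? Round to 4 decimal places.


Use the coefficient ratio to convert reactant moles to product moles, then multiply by the product's molar mass.
moles_P = moles_R * (coeff_P / coeff_R) = 0.824 * (2/2) = 0.824
mass_P = moles_P * M_P = 0.824 * 158.36
mass_P = 130.48864 g, rounded to 4 dp:

130.4886 g


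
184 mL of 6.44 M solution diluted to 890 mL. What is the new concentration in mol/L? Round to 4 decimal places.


Dilution: M1*V1 = M2*V2, solve for M2.
M2 = M1*V1 / V2
M2 = 6.44 * 184 / 890
M2 = 1184.96 / 890
M2 = 1.33141573 mol/L, rounded to 4 dp:

1.3314 mol/L


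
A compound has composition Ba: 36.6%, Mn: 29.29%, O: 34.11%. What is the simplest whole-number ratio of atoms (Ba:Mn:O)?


Assume 100 g of compound, divide each mass% by atomic mass to get moles, then normalize by the smallest to get a raw atom ratio.
Moles per 100 g: Ba: 36.6/137.327 = 0.2665, Mn: 29.29/54.938 = 0.5331, O: 34.11/15.999 = 2.132
Raw ratio (divide by min = 0.2665): Ba: 1.0, Mn: 2.0, O: 8.0
Multiply by 1 to clear fractions: Ba: 1.0 ~= 1, Mn: 2.0 ~= 2, O: 8.0 ~= 8
Reduce by GCD to get the simplest whole-number ratio:

1:2:8


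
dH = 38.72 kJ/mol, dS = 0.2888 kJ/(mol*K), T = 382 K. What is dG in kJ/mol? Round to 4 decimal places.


Gibbs: dG = dH - T*dS (consistent units, dS already in kJ/(mol*K)).
T*dS = 382 * 0.2888 = 110.3216
dG = 38.72 - (110.3216)
dG = -71.6016 kJ/mol, rounded to 4 dp:

-71.6016 kJ/mol


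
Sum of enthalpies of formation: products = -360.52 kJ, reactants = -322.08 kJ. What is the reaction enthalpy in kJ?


dH_rxn = sum(dH_f products) - sum(dH_f reactants)
dH_rxn = -360.52 - (-322.08)
dH_rxn = -38.44 kJ:

-38.44 kJ


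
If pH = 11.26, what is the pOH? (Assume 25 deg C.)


At 25 deg C, pH + pOH = 14.
pOH = 14 - pH = 14 - 11.26
pOH = 2.74:

2.74


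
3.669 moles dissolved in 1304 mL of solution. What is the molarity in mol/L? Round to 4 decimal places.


Convert volume to liters: V_L = V_mL / 1000.
V_L = 1304 / 1000 = 1.304 L
M = n / V_L = 3.669 / 1.304
M = 2.81365031 mol/L, rounded to 4 dp:

2.8137 mol/L


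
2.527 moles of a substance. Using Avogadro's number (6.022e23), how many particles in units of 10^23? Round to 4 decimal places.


N = n * NA, then divide by 1e23 for the requested units.
N / 1e23 = n * 6.022
N / 1e23 = 2.527 * 6.022
N / 1e23 = 15.217594, rounded to 4 dp:

15.2176


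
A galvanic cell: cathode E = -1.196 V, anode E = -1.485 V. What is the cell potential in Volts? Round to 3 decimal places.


Standard cell potential: E_cell = E_cathode - E_anode.
E_cell = -1.196 - (-1.485)
E_cell = 0.289 V, rounded to 3 dp:

0.289 V


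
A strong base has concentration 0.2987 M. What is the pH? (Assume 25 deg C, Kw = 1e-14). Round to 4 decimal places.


A strong base dissociates completely, so [OH-] equals the given concentration.
pOH = -log10([OH-]) = -log10(0.2987) = 0.524765
pH = 14 - pOH = 14 - 0.524765
pH = 13.475235, rounded to 4 dp:

13.4752


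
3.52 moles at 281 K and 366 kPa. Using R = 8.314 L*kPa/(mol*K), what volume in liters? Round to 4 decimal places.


PV = nRT, solve for V = nRT / P.
nRT = 3.52 * 8.314 * 281 = 8223.5437
V = 8223.5437 / 366
V = 22.46869863 L, rounded to 4 dp:

22.4687 L


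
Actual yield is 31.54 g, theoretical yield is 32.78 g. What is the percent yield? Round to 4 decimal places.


% yield = 100 * actual / theoretical
% yield = 100 * 31.54 / 32.78
% yield = 96.21720561 %, rounded to 4 dp:

96.2172 %


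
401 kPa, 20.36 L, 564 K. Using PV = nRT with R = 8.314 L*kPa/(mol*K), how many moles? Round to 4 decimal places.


PV = nRT, solve for n = PV / (RT).
PV = 401 * 20.36 = 8164.36
RT = 8.314 * 564 = 4689.096
n = 8164.36 / 4689.096
n = 1.74113731 mol, rounded to 4 dp:

1.7411 mol


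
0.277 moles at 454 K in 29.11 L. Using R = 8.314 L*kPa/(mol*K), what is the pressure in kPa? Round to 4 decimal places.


PV = nRT, solve for P = nRT / V.
nRT = 0.277 * 8.314 * 454 = 1045.552
P = 1045.552 / 29.11
P = 35.91727929 kPa, rounded to 4 dp:

35.9173 kPa


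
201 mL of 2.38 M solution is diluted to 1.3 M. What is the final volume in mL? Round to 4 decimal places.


Dilution: M1*V1 = M2*V2, solve for V2.
V2 = M1*V1 / M2
V2 = 2.38 * 201 / 1.3
V2 = 478.38 / 1.3
V2 = 367.98461538 mL, rounded to 4 dp:

367.9846 mL


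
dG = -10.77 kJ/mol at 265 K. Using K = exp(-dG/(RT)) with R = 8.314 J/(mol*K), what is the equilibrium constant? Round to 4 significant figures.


dG is in kJ/mol; multiply by 1000 to match R in J/(mol*K).
RT = 8.314 * 265 = 2203.21 J/mol
exponent = -dG*1000 / (RT) = -(-10.77*1000) / 2203.21 = 4.88832204
K = exp(4.88832204)
K = 132.73067, rounded to 4 significant figures:

132.7


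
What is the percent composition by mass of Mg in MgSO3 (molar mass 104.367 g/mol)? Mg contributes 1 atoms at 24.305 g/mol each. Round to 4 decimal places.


pct = 100 * (n_elem * M_elem) / M_total
mass_contribution = 1 * 24.305 = 24.305 g/mol
pct = 100 * 24.305 / 104.367
pct = 23.28801249 %, rounded to 4 dp:

23.2880 %


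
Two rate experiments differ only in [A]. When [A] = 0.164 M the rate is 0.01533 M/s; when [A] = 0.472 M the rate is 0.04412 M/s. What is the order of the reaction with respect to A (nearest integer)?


Rate is proportional to [A]^n, so rate2/rate1 = ([A]2/[A]1)^n. Take logs to solve for n.
rate2/rate1 = 0.04412 / 0.01533 = 2.878
[A]2/[A]1 = 0.472 / 0.164 = 2.878
n = ln(2.878) / ln(2.878) = 1.0
Nearest integer order:

1


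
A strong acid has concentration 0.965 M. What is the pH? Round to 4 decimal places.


A strong acid dissociates completely, so [H+] equals the given concentration.
pH = -log10([H+]) = -log10(0.965)
pH = 0.01547269, rounded to 4 dp:

0.0155


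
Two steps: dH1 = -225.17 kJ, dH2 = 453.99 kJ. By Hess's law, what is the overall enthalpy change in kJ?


Hess's law: enthalpy is a state function, so add the step enthalpies.
dH_total = dH1 + dH2 = -225.17 + (453.99)
dH_total = 228.82 kJ:

228.82 kJ


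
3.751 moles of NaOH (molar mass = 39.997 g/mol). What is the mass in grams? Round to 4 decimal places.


mass = n * M
mass = 3.751 * 39.997
mass = 150.028747 g, rounded to 4 dp:

150.0287 g


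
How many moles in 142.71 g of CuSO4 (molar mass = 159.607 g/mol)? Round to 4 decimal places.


n = mass / M
n = 142.71 / 159.607
n = 0.89413372 mol, rounded to 4 dp:

0.8941 mol


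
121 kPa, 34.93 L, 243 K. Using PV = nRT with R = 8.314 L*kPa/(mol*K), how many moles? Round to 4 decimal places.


PV = nRT, solve for n = PV / (RT).
PV = 121 * 34.93 = 4226.53
RT = 8.314 * 243 = 2020.302
n = 4226.53 / 2020.302
n = 2.09202882 mol, rounded to 4 dp:

2.0920 mol


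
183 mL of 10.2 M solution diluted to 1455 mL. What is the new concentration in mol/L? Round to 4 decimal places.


Dilution: M1*V1 = M2*V2, solve for M2.
M2 = M1*V1 / V2
M2 = 10.2 * 183 / 1455
M2 = 1866.6 / 1455
M2 = 1.2828866 mol/L, rounded to 4 dp:

1.2829 mol/L


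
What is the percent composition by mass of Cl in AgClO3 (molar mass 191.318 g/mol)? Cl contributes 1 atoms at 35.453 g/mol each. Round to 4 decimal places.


pct = 100 * (n_elem * M_elem) / M_total
mass_contribution = 1 * 35.453 = 35.453 g/mol
pct = 100 * 35.453 / 191.318
pct = 18.53092757 %, rounded to 4 dp:

18.5309 %


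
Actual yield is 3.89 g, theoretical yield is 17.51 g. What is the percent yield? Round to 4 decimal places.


% yield = 100 * actual / theoretical
% yield = 100 * 3.89 / 17.51
% yield = 22.21587664 %, rounded to 4 dp:

22.2159 %


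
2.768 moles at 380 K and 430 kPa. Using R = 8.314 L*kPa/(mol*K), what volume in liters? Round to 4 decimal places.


PV = nRT, solve for V = nRT / P.
nRT = 2.768 * 8.314 * 380 = 8744.9978
V = 8744.9978 / 430
V = 20.33720419 L, rounded to 4 dp:

20.3372 L


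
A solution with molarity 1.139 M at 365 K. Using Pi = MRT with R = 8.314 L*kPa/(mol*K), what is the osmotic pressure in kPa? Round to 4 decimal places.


Osmotic pressure (van't Hoff): Pi = M*R*T.
RT = 8.314 * 365 = 3034.61
Pi = 1.139 * 3034.61
Pi = 3456.42079 kPa, rounded to 4 dp:

3456.4208 kPa


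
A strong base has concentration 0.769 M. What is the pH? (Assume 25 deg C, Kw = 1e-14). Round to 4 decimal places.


A strong base dissociates completely, so [OH-] equals the given concentration.
pOH = -log10([OH-]) = -log10(0.769) = 0.114074
pH = 14 - pOH = 14 - 0.114074
pH = 13.885926, rounded to 4 dp:

13.8859


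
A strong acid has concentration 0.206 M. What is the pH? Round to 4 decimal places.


A strong acid dissociates completely, so [H+] equals the given concentration.
pH = -log10([H+]) = -log10(0.206)
pH = 0.68613278, rounded to 4 dp:

0.6861


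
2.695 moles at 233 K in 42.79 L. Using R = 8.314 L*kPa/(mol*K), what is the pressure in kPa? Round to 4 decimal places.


PV = nRT, solve for P = nRT / V.
nRT = 2.695 * 8.314 * 233 = 5220.6516
P = 5220.6516 / 42.79
P = 122.00634728 kPa, rounded to 4 dp:

122.0063 kPa


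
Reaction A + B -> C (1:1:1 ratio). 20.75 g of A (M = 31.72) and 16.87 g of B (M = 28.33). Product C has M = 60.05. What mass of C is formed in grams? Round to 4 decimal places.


Find moles of each reactant; the smaller value is the limiting reagent in a 1:1:1 reaction, so moles_C equals moles of the limiter.
n_A = mass_A / M_A = 20.75 / 31.72 = 0.654161 mol
n_B = mass_B / M_B = 16.87 / 28.33 = 0.595482 mol
Limiting reagent: B (smaller), n_limiting = 0.595482 mol
mass_C = n_limiting * M_C = 0.595482 * 60.05
mass_C = 35.7586941 g, rounded to 4 dp:

35.7587 g


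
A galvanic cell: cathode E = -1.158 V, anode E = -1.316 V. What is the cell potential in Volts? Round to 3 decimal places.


Standard cell potential: E_cell = E_cathode - E_anode.
E_cell = -1.158 - (-1.316)
E_cell = 0.158 V, rounded to 3 dp:

0.158 V


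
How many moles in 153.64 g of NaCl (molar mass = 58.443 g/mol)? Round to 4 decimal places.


n = mass / M
n = 153.64 / 58.443
n = 2.62888627 mol, rounded to 4 dp:

2.6289 mol


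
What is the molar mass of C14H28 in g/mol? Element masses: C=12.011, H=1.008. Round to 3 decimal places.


M = sum(count * atomic_mass) over atoms.
M = 14*12.011 + 28*1.008
M = 168.154 + 28.224
M = 196.378 g/mol, rounded to 3 dp:

196.378 g/mol


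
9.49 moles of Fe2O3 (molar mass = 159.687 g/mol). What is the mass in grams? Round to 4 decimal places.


mass = n * M
mass = 9.49 * 159.687
mass = 1515.42963 g, rounded to 4 dp:

1515.4296 g


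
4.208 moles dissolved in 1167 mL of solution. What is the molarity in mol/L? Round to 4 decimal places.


Convert volume to liters: V_L = V_mL / 1000.
V_L = 1167 / 1000 = 1.167 L
M = n / V_L = 4.208 / 1.167
M = 3.60582691 mol/L, rounded to 4 dp:

3.6058 mol/L


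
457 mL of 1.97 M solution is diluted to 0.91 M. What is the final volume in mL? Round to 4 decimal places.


Dilution: M1*V1 = M2*V2, solve for V2.
V2 = M1*V1 / M2
V2 = 1.97 * 457 / 0.91
V2 = 900.29 / 0.91
V2 = 989.32967033 mL, rounded to 4 dp:

989.3297 mL


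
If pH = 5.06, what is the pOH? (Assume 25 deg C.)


At 25 deg C, pH + pOH = 14.
pOH = 14 - pH = 14 - 5.06
pOH = 8.94:

8.94


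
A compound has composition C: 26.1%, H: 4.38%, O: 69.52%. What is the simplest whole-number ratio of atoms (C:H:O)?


Assume 100 g of compound, divide each mass% by atomic mass to get moles, then normalize by the smallest to get a raw atom ratio.
Moles per 100 g: C: 26.1/12.011 = 2.173, H: 4.38/1.008 = 4.3452, O: 69.52/15.999 = 4.3453
Raw ratio (divide by min = 2.173): C: 1.0, H: 2.0, O: 2.0
Multiply by 1 to clear fractions: C: 1.0 ~= 1, H: 2.0 ~= 2, O: 2.0 ~= 2
Reduce by GCD to get the simplest whole-number ratio:

1:2:2


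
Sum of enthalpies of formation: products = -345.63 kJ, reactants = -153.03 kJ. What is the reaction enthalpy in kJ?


dH_rxn = sum(dH_f products) - sum(dH_f reactants)
dH_rxn = -345.63 - (-153.03)
dH_rxn = -192.6 kJ:

-192.60 kJ


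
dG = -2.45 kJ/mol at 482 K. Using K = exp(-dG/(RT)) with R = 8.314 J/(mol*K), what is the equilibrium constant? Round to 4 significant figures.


dG is in kJ/mol; multiply by 1000 to match R in J/(mol*K).
RT = 8.314 * 482 = 4007.348 J/mol
exponent = -dG*1000 / (RT) = -(-2.45*1000) / 4007.348 = 0.6113769
K = exp(0.6113769)
K = 1.8429672, rounded to 4 significant figures:

1.843


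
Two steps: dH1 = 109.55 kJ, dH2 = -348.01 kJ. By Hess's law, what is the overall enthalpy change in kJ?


Hess's law: enthalpy is a state function, so add the step enthalpies.
dH_total = dH1 + dH2 = 109.55 + (-348.01)
dH_total = -238.46 kJ:

-238.46 kJ


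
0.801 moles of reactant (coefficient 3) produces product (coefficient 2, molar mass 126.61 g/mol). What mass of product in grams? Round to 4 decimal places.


Use the coefficient ratio to convert reactant moles to product moles, then multiply by the product's molar mass.
moles_P = moles_R * (coeff_P / coeff_R) = 0.801 * (2/3) = 0.534
mass_P = moles_P * M_P = 0.534 * 126.61
mass_P = 67.60974 g, rounded to 4 dp:

67.6097 g


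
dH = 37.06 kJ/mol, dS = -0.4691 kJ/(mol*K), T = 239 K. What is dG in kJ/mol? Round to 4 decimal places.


Gibbs: dG = dH - T*dS (consistent units, dS already in kJ/(mol*K)).
T*dS = 239 * -0.4691 = -112.1149
dG = 37.06 - (-112.1149)
dG = 149.1749 kJ/mol, rounded to 4 dp:

149.1749 kJ/mol


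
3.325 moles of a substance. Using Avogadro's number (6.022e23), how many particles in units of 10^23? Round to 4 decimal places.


N = n * NA, then divide by 1e23 for the requested units.
N / 1e23 = n * 6.022
N / 1e23 = 3.325 * 6.022
N / 1e23 = 20.02315, rounded to 4 dp:

20.0232


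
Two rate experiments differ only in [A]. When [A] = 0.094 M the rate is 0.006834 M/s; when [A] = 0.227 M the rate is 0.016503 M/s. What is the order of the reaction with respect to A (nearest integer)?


Rate is proportional to [A]^n, so rate2/rate1 = ([A]2/[A]1)^n. Take logs to solve for n.
rate2/rate1 = 0.016503 / 0.006834 = 2.4148
[A]2/[A]1 = 0.227 / 0.094 = 2.4149
n = ln(2.4148) / ln(2.4149) = 1.0
Nearest integer order:

1


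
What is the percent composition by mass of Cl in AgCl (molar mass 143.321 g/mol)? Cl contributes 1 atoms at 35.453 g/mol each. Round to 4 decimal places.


pct = 100 * (n_elem * M_elem) / M_total
mass_contribution = 1 * 35.453 = 35.453 g/mol
pct = 100 * 35.453 / 143.321
pct = 24.73677968 %, rounded to 4 dp:

24.7368 %


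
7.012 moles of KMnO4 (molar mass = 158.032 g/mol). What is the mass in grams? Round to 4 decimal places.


mass = n * M
mass = 7.012 * 158.032
mass = 1108.120384 g, rounded to 4 dp:

1108.1204 g


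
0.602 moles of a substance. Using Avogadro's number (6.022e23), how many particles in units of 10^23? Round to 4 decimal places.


N = n * NA, then divide by 1e23 for the requested units.
N / 1e23 = n * 6.022
N / 1e23 = 0.602 * 6.022
N / 1e23 = 3.625244, rounded to 4 dp:

3.6252


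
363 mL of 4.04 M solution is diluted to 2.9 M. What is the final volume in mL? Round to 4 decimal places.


Dilution: M1*V1 = M2*V2, solve for V2.
V2 = M1*V1 / M2
V2 = 4.04 * 363 / 2.9
V2 = 1466.52 / 2.9
V2 = 505.69655172 mL, rounded to 4 dp:

505.6966 mL


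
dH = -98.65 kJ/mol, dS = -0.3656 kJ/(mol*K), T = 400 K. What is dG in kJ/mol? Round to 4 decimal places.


Gibbs: dG = dH - T*dS (consistent units, dS already in kJ/(mol*K)).
T*dS = 400 * -0.3656 = -146.24
dG = -98.65 - (-146.24)
dG = 47.59 kJ/mol, rounded to 4 dp:

47.5900 kJ/mol


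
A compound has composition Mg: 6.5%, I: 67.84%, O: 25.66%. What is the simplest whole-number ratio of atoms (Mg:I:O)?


Assume 100 g of compound, divide each mass% by atomic mass to get moles, then normalize by the smallest to get a raw atom ratio.
Moles per 100 g: Mg: 6.5/24.305 = 0.2674, I: 67.84/126.904 = 0.5346, O: 25.66/15.999 = 1.6039
Raw ratio (divide by min = 0.2674): Mg: 1.0, I: 1.999, O: 5.997
Multiply by 1 to clear fractions: Mg: 1.0 ~= 1, I: 1.999 ~= 2, O: 5.997 ~= 6
Reduce by GCD to get the simplest whole-number ratio:

1:2:6


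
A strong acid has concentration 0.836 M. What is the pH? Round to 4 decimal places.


A strong acid dissociates completely, so [H+] equals the given concentration.
pH = -log10([H+]) = -log10(0.836)
pH = 0.07779372, rounded to 4 dp:

0.0778


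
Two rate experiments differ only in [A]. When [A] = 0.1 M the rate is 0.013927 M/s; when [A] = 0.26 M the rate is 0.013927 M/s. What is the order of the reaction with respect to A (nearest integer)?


Rate is proportional to [A]^n, so rate2/rate1 = ([A]2/[A]1)^n. Take logs to solve for n.
rate2/rate1 = 0.013927 / 0.013927 = 1.0
[A]2/[A]1 = 0.26 / 0.1 = 2.6
n = ln(1.0) / ln(2.6) = 0.0
Nearest integer order:

0


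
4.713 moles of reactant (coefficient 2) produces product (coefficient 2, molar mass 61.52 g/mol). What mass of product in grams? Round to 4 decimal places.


Use the coefficient ratio to convert reactant moles to product moles, then multiply by the product's molar mass.
moles_P = moles_R * (coeff_P / coeff_R) = 4.713 * (2/2) = 4.713
mass_P = moles_P * M_P = 4.713 * 61.52
mass_P = 289.94376 g, rounded to 4 dp:

289.9438 g


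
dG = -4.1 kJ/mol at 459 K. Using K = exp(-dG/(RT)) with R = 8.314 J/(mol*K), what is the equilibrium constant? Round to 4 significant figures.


dG is in kJ/mol; multiply by 1000 to match R in J/(mol*K).
RT = 8.314 * 459 = 3816.126 J/mol
exponent = -dG*1000 / (RT) = -(-4.1*1000) / 3816.126 = 1.07438801
K = exp(1.07438801)
K = 2.9282003, rounded to 4 significant figures:

2.928


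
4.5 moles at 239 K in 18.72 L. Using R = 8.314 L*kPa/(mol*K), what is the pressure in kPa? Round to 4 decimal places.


PV = nRT, solve for P = nRT / V.
nRT = 4.5 * 8.314 * 239 = 8941.707
P = 8941.707 / 18.72
P = 477.65528846 kPa, rounded to 4 dp:

477.6553 kPa


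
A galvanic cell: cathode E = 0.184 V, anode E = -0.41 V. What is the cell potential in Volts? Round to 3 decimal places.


Standard cell potential: E_cell = E_cathode - E_anode.
E_cell = 0.184 - (-0.41)
E_cell = 0.594 V, rounded to 3 dp:

0.594 V


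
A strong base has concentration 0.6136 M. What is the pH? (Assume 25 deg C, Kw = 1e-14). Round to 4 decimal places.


A strong base dissociates completely, so [OH-] equals the given concentration.
pOH = -log10([OH-]) = -log10(0.6136) = 0.212115
pH = 14 - pOH = 14 - 0.212115
pH = 13.787885, rounded to 4 dp:

13.7879


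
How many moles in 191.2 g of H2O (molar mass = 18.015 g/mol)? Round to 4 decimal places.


n = mass / M
n = 191.2 / 18.015
n = 10.61337774 mol, rounded to 4 dp:

10.6134 mol


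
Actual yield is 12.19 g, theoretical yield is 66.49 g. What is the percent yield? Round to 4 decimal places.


% yield = 100 * actual / theoretical
% yield = 100 * 12.19 / 66.49
% yield = 18.333584 %, rounded to 4 dp:

18.3336 %


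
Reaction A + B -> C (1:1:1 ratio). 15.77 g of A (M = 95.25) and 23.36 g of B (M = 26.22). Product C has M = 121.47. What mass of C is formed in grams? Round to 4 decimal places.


Find moles of each reactant; the smaller value is the limiting reagent in a 1:1:1 reaction, so moles_C equals moles of the limiter.
n_A = mass_A / M_A = 15.77 / 95.25 = 0.165564 mol
n_B = mass_B / M_B = 23.36 / 26.22 = 0.890923 mol
Limiting reagent: A (smaller), n_limiting = 0.165564 mol
mass_C = n_limiting * M_C = 0.165564 * 121.47
mass_C = 20.11105908 g, rounded to 4 dp:

20.1111 g


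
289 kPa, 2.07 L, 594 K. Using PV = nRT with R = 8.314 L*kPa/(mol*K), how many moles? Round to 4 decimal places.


PV = nRT, solve for n = PV / (RT).
PV = 289 * 2.07 = 598.23
RT = 8.314 * 594 = 4938.516
n = 598.23 / 4938.516
n = 0.12113558 mol, rounded to 4 dp:

0.1211 mol


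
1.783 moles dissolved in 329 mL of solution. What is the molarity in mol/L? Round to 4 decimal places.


Convert volume to liters: V_L = V_mL / 1000.
V_L = 329 / 1000 = 0.329 L
M = n / V_L = 1.783 / 0.329
M = 5.41945289 mol/L, rounded to 4 dp:

5.4195 mol/L


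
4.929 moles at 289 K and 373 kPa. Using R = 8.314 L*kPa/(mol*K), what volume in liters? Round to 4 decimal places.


PV = nRT, solve for V = nRT / P.
nRT = 4.929 * 8.314 * 289 = 11843.135
V = 11843.135 / 373
V = 31.75103217 L, rounded to 4 dp:

31.7510 L


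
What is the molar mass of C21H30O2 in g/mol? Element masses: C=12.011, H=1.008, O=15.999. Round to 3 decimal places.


M = sum(count * atomic_mass) over atoms.
M = 21*12.011 + 30*1.008 + 2*15.999
M = 252.231 + 30.24 + 31.998
M = 314.469 g/mol, rounded to 3 dp:

314.469 g/mol


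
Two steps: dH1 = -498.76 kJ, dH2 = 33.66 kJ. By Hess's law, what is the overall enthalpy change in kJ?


Hess's law: enthalpy is a state function, so add the step enthalpies.
dH_total = dH1 + dH2 = -498.76 + (33.66)
dH_total = -465.1 kJ:

-465.10 kJ


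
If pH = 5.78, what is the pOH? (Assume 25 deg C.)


At 25 deg C, pH + pOH = 14.
pOH = 14 - pH = 14 - 5.78
pOH = 8.22:

8.22


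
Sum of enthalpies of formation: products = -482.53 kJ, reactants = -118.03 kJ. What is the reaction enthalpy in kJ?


dH_rxn = sum(dH_f products) - sum(dH_f reactants)
dH_rxn = -482.53 - (-118.03)
dH_rxn = -364.5 kJ:

-364.50 kJ


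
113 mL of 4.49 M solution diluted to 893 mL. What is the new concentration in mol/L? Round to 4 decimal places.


Dilution: M1*V1 = M2*V2, solve for M2.
M2 = M1*V1 / V2
M2 = 4.49 * 113 / 893
M2 = 507.37 / 893
M2 = 0.56816349 mol/L, rounded to 4 dp:

0.5682 mol/L


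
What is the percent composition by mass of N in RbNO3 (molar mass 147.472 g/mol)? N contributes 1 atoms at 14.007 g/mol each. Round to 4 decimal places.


pct = 100 * (n_elem * M_elem) / M_total
mass_contribution = 1 * 14.007 = 14.007 g/mol
pct = 100 * 14.007 / 147.472
pct = 9.49807421 %, rounded to 4 dp:

9.4981 %


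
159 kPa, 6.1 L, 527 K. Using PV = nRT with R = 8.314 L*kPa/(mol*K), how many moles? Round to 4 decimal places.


PV = nRT, solve for n = PV / (RT).
PV = 159 * 6.1 = 969.9
RT = 8.314 * 527 = 4381.478
n = 969.9 / 4381.478
n = 0.22136366 mol, rounded to 4 dp:

0.2214 mol


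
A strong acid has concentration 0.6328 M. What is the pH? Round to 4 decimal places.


A strong acid dissociates completely, so [H+] equals the given concentration.
pH = -log10([H+]) = -log10(0.6328)
pH = 0.19873353, rounded to 4 dp:

0.1987


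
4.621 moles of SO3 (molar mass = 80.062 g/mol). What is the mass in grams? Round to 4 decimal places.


mass = n * M
mass = 4.621 * 80.062
mass = 369.966502 g, rounded to 4 dp:

369.9665 g


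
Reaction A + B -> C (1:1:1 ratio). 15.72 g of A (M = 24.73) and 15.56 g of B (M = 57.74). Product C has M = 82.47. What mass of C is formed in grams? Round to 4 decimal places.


Find moles of each reactant; the smaller value is the limiting reagent in a 1:1:1 reaction, so moles_C equals moles of the limiter.
n_A = mass_A / M_A = 15.72 / 24.73 = 0.635665 mol
n_B = mass_B / M_B = 15.56 / 57.74 = 0.269484 mol
Limiting reagent: B (smaller), n_limiting = 0.269484 mol
mass_C = n_limiting * M_C = 0.269484 * 82.47
mass_C = 22.22434548 g, rounded to 4 dp:

22.2243 g


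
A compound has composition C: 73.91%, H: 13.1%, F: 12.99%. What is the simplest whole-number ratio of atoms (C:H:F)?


Assume 100 g of compound, divide each mass% by atomic mass to get moles, then normalize by the smallest to get a raw atom ratio.
Moles per 100 g: C: 73.91/12.011 = 6.1535, H: 13.1/1.008 = 12.996, F: 12.99/18.998 = 0.6838
Raw ratio (divide by min = 0.6838): C: 9.0, H: 19.007, F: 1.0
Multiply by 1 to clear fractions: C: 9.0 ~= 9, H: 19.007 ~= 19, F: 1.0 ~= 1
Reduce by GCD to get the simplest whole-number ratio:

9:19:1


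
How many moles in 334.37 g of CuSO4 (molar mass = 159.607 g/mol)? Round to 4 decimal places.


n = mass / M
n = 334.37 / 159.607
n = 2.09495824 mol, rounded to 4 dp:

2.0950 mol


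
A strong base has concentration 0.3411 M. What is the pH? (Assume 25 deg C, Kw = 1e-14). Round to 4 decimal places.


A strong base dissociates completely, so [OH-] equals the given concentration.
pOH = -log10([OH-]) = -log10(0.3411) = 0.467118
pH = 14 - pOH = 14 - 0.467118
pH = 13.532882, rounded to 4 dp:

13.5329


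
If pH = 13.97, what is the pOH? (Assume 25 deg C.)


At 25 deg C, pH + pOH = 14.
pOH = 14 - pH = 14 - 13.97
pOH = 0.03:

0.03


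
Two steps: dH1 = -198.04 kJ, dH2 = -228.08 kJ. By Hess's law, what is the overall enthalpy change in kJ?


Hess's law: enthalpy is a state function, so add the step enthalpies.
dH_total = dH1 + dH2 = -198.04 + (-228.08)
dH_total = -426.12 kJ:

-426.12 kJ


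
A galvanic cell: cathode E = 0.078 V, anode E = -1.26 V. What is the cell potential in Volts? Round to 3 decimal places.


Standard cell potential: E_cell = E_cathode - E_anode.
E_cell = 0.078 - (-1.26)
E_cell = 1.338 V, rounded to 3 dp:

1.338 V


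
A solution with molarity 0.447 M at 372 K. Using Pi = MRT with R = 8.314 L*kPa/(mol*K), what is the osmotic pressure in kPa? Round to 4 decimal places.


Osmotic pressure (van't Hoff): Pi = M*R*T.
RT = 8.314 * 372 = 3092.808
Pi = 0.447 * 3092.808
Pi = 1382.485176 kPa, rounded to 4 dp:

1382.4852 kPa


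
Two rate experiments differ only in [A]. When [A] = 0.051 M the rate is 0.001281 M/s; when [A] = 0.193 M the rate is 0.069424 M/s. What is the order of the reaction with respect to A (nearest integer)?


Rate is proportional to [A]^n, so rate2/rate1 = ([A]2/[A]1)^n. Take logs to solve for n.
rate2/rate1 = 0.069424 / 0.001281 = 54.1952
[A]2/[A]1 = 0.193 / 0.051 = 3.7843
n = ln(54.1952) / ln(3.7843) = 3.0
Nearest integer order:

3


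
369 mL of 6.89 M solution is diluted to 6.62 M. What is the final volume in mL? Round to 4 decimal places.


Dilution: M1*V1 = M2*V2, solve for V2.
V2 = M1*V1 / M2
V2 = 6.89 * 369 / 6.62
V2 = 2542.41 / 6.62
V2 = 384.04984894 mL, rounded to 4 dp:

384.0498 mL


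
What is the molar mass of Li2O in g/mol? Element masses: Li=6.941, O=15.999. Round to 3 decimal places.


M = sum(count * atomic_mass) over atoms.
M = 2*6.941 + 1*15.999
M = 13.882 + 15.999
M = 29.881 g/mol, rounded to 3 dp:

29.881 g/mol


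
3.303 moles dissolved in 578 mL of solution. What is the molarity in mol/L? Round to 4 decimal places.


Convert volume to liters: V_L = V_mL / 1000.
V_L = 578 / 1000 = 0.578 L
M = n / V_L = 3.303 / 0.578
M = 5.71453287 mol/L, rounded to 4 dp:

5.7145 mol/L


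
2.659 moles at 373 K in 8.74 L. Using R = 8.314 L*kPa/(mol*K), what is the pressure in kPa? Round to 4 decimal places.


PV = nRT, solve for P = nRT / V.
nRT = 2.659 * 8.314 * 373 = 8245.8834
P = 8245.8834 / 8.74
P = 943.46491991 kPa, rounded to 4 dp:

943.4649 kPa


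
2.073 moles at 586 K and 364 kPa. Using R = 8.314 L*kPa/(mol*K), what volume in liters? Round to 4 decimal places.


PV = nRT, solve for V = nRT / P.
nRT = 2.073 * 8.314 * 586 = 10099.6643
V = 10099.6643 / 364
V = 27.74633049 L, rounded to 4 dp:

27.7463 L


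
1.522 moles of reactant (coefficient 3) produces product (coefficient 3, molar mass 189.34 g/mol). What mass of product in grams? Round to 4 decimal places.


Use the coefficient ratio to convert reactant moles to product moles, then multiply by the product's molar mass.
moles_P = moles_R * (coeff_P / coeff_R) = 1.522 * (3/3) = 1.522
mass_P = moles_P * M_P = 1.522 * 189.34
mass_P = 288.17548 g, rounded to 4 dp:

288.1755 g


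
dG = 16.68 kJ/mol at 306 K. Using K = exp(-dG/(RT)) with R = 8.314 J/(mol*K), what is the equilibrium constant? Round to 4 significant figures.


dG is in kJ/mol; multiply by 1000 to match R in J/(mol*K).
RT = 8.314 * 306 = 2544.084 J/mol
exponent = -dG*1000 / (RT) = -(16.68*1000) / 2544.084 = -6.55638729
K = exp(-6.55638729)
K = 0.0014210101, rounded to 4 significant figures:

0.001421


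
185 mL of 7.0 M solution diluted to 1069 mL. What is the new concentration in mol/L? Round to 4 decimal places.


Dilution: M1*V1 = M2*V2, solve for M2.
M2 = M1*V1 / V2
M2 = 7.0 * 185 / 1069
M2 = 1295.0 / 1069
M2 = 1.21141254 mol/L, rounded to 4 dp:

1.2114 mol/L


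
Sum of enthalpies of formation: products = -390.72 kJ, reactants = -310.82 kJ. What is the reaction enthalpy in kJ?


dH_rxn = sum(dH_f products) - sum(dH_f reactants)
dH_rxn = -390.72 - (-310.82)
dH_rxn = -79.9 kJ:

-79.90 kJ


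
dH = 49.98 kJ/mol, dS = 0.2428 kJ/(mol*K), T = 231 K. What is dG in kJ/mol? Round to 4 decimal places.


Gibbs: dG = dH - T*dS (consistent units, dS already in kJ/(mol*K)).
T*dS = 231 * 0.2428 = 56.0868
dG = 49.98 - (56.0868)
dG = -6.1068 kJ/mol, rounded to 4 dp:

-6.1068 kJ/mol


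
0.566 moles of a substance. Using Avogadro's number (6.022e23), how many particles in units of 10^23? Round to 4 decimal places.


N = n * NA, then divide by 1e23 for the requested units.
N / 1e23 = n * 6.022
N / 1e23 = 0.566 * 6.022
N / 1e23 = 3.408452, rounded to 4 dp:

3.4085


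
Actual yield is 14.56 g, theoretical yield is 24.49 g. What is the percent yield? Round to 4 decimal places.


% yield = 100 * actual / theoretical
% yield = 100 * 14.56 / 24.49
% yield = 59.45283789 %, rounded to 4 dp:

59.4528 %


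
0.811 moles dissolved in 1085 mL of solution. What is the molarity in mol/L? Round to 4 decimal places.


Convert volume to liters: V_L = V_mL / 1000.
V_L = 1085 / 1000 = 1.085 L
M = n / V_L = 0.811 / 1.085
M = 0.74746544 mol/L, rounded to 4 dp:

0.7475 mol/L


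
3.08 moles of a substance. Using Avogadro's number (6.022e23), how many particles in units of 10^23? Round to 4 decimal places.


N = n * NA, then divide by 1e23 for the requested units.
N / 1e23 = n * 6.022
N / 1e23 = 3.08 * 6.022
N / 1e23 = 18.54776, rounded to 4 dp:

18.5478


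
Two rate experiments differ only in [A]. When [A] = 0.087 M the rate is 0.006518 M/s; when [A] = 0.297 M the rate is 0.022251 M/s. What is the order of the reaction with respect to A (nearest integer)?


Rate is proportional to [A]^n, so rate2/rate1 = ([A]2/[A]1)^n. Take logs to solve for n.
rate2/rate1 = 0.022251 / 0.006518 = 3.4138
[A]2/[A]1 = 0.297 / 0.087 = 3.4138
n = ln(3.4138) / ln(3.4138) = 1.0
Nearest integer order:

1


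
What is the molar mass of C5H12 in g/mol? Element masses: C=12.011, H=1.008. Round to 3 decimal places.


M = sum(count * atomic_mass) over atoms.
M = 5*12.011 + 12*1.008
M = 60.055 + 12.096
M = 72.151 g/mol, rounded to 3 dp:

72.151 g/mol


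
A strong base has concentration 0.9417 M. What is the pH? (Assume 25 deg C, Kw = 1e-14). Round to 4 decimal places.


A strong base dissociates completely, so [OH-] equals the given concentration.
pOH = -log10([OH-]) = -log10(0.9417) = 0.026087
pH = 14 - pOH = 14 - 0.026087
pH = 13.973913, rounded to 4 dp:

13.9739


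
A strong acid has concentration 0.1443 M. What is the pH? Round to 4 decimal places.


A strong acid dissociates completely, so [H+] equals the given concentration.
pH = -log10([H+]) = -log10(0.1443)
pH = 0.84073367, rounded to 4 dp:

0.8407


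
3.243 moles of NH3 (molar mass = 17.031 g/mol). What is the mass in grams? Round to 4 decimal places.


mass = n * M
mass = 3.243 * 17.031
mass = 55.231533 g, rounded to 4 dp:

55.2315 g


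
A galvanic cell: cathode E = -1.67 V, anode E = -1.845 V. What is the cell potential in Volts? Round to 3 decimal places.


Standard cell potential: E_cell = E_cathode - E_anode.
E_cell = -1.67 - (-1.845)
E_cell = 0.175 V, rounded to 3 dp:

0.175 V


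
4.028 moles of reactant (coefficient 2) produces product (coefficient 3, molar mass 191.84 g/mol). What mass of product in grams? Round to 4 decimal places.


Use the coefficient ratio to convert reactant moles to product moles, then multiply by the product's molar mass.
moles_P = moles_R * (coeff_P / coeff_R) = 4.028 * (3/2) = 6.042
mass_P = moles_P * M_P = 6.042 * 191.84
mass_P = 1159.09728 g, rounded to 4 dp:

1159.0973 g


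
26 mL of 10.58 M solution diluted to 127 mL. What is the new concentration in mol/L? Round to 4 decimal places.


Dilution: M1*V1 = M2*V2, solve for M2.
M2 = M1*V1 / V2
M2 = 10.58 * 26 / 127
M2 = 275.08 / 127
M2 = 2.16598425 mol/L, rounded to 4 dp:

2.1660 mol/L


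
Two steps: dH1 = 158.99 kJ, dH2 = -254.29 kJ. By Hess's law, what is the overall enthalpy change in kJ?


Hess's law: enthalpy is a state function, so add the step enthalpies.
dH_total = dH1 + dH2 = 158.99 + (-254.29)
dH_total = -95.3 kJ:

-95.30 kJ


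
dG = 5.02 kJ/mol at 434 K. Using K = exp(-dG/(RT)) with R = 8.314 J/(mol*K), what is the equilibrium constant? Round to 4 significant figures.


dG is in kJ/mol; multiply by 1000 to match R in J/(mol*K).
RT = 8.314 * 434 = 3608.276 J/mol
exponent = -dG*1000 / (RT) = -(5.02*1000) / 3608.276 = -1.39124612
K = exp(-1.39124612)
K = 0.24876512, rounded to 4 significant figures:

0.2488


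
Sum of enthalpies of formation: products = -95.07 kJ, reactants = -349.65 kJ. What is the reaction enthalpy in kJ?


dH_rxn = sum(dH_f products) - sum(dH_f reactants)
dH_rxn = -95.07 - (-349.65)
dH_rxn = 254.58 kJ:

254.58 kJ


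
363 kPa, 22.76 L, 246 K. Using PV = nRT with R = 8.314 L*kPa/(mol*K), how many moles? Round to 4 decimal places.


PV = nRT, solve for n = PV / (RT).
PV = 363 * 22.76 = 8261.88
RT = 8.314 * 246 = 2045.244
n = 8261.88 / 2045.244
n = 4.03955714 mol, rounded to 4 dp:

4.0396 mol


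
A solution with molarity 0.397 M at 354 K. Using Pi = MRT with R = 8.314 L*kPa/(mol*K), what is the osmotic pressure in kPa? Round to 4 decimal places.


Osmotic pressure (van't Hoff): Pi = M*R*T.
RT = 8.314 * 354 = 2943.156
Pi = 0.397 * 2943.156
Pi = 1168.432932 kPa, rounded to 4 dp:

1168.4329 kPa


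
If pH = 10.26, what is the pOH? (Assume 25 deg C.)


At 25 deg C, pH + pOH = 14.
pOH = 14 - pH = 14 - 10.26
pOH = 3.74:

3.74


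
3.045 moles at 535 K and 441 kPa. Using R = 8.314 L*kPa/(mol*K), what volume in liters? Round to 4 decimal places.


PV = nRT, solve for V = nRT / P.
nRT = 3.045 * 8.314 * 535 = 13544.1296
V = 13544.1296 / 441
V = 30.71231202 L, rounded to 4 dp:

30.7123 L


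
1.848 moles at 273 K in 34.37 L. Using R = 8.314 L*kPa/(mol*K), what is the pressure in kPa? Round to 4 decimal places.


PV = nRT, solve for P = nRT / V.
nRT = 1.848 * 8.314 * 273 = 4194.4463
P = 4194.4463 / 34.37
P = 122.03800698 kPa, rounded to 4 dp:

122.0380 kPa


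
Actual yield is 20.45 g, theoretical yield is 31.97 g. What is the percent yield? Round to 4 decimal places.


% yield = 100 * actual / theoretical
% yield = 100 * 20.45 / 31.97
% yield = 63.96621833 %, rounded to 4 dp:

63.9662 %


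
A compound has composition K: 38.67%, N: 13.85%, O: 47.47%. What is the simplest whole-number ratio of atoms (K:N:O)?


Assume 100 g of compound, divide each mass% by atomic mass to get moles, then normalize by the smallest to get a raw atom ratio.
Moles per 100 g: K: 38.67/39.098 = 0.9891, N: 13.85/14.007 = 0.9888, O: 47.47/15.999 = 2.9671
Raw ratio (divide by min = 0.9888): K: 1.0, N: 1.0, O: 3.001
Multiply by 1 to clear fractions: K: 1.0 ~= 1, N: 1.0 ~= 1, O: 3.001 ~= 3
Reduce by GCD to get the simplest whole-number ratio:

1:1:3


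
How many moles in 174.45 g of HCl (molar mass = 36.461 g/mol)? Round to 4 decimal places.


n = mass / M
n = 174.45 / 36.461
n = 4.78456433 mol, rounded to 4 dp:

4.7846 mol


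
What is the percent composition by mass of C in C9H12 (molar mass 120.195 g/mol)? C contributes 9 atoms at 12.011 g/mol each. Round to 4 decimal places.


pct = 100 * (n_elem * M_elem) / M_total
mass_contribution = 9 * 12.011 = 108.099 g/mol
pct = 100 * 108.099 / 120.195
pct = 89.93635343 %, rounded to 4 dp:

89.9364 %


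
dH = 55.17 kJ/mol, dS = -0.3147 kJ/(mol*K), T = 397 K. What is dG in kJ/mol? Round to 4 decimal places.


Gibbs: dG = dH - T*dS (consistent units, dS already in kJ/(mol*K)).
T*dS = 397 * -0.3147 = -124.9359
dG = 55.17 - (-124.9359)
dG = 180.1059 kJ/mol, rounded to 4 dp:

180.1059 kJ/mol


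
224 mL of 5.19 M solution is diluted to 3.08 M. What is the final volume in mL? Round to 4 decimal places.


Dilution: M1*V1 = M2*V2, solve for V2.
V2 = M1*V1 / M2
V2 = 5.19 * 224 / 3.08
V2 = 1162.56 / 3.08
V2 = 377.45454545 mL, rounded to 4 dp:

377.4545 mL


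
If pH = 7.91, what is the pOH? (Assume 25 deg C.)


At 25 deg C, pH + pOH = 14.
pOH = 14 - pH = 14 - 7.91
pOH = 6.09:

6.09


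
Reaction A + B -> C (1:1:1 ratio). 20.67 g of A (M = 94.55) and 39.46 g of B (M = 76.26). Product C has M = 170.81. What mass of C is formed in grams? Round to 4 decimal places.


Find moles of each reactant; the smaller value is the limiting reagent in a 1:1:1 reaction, so moles_C equals moles of the limiter.
n_A = mass_A / M_A = 20.67 / 94.55 = 0.218614 mol
n_B = mass_B / M_B = 39.46 / 76.26 = 0.51744 mol
Limiting reagent: A (smaller), n_limiting = 0.218614 mol
mass_C = n_limiting * M_C = 0.218614 * 170.81
mass_C = 37.34145734 g, rounded to 4 dp:

37.3415 g


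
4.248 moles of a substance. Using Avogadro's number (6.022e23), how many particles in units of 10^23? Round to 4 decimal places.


N = n * NA, then divide by 1e23 for the requested units.
N / 1e23 = n * 6.022
N / 1e23 = 4.248 * 6.022
N / 1e23 = 25.581456, rounded to 4 dp:

25.5815
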